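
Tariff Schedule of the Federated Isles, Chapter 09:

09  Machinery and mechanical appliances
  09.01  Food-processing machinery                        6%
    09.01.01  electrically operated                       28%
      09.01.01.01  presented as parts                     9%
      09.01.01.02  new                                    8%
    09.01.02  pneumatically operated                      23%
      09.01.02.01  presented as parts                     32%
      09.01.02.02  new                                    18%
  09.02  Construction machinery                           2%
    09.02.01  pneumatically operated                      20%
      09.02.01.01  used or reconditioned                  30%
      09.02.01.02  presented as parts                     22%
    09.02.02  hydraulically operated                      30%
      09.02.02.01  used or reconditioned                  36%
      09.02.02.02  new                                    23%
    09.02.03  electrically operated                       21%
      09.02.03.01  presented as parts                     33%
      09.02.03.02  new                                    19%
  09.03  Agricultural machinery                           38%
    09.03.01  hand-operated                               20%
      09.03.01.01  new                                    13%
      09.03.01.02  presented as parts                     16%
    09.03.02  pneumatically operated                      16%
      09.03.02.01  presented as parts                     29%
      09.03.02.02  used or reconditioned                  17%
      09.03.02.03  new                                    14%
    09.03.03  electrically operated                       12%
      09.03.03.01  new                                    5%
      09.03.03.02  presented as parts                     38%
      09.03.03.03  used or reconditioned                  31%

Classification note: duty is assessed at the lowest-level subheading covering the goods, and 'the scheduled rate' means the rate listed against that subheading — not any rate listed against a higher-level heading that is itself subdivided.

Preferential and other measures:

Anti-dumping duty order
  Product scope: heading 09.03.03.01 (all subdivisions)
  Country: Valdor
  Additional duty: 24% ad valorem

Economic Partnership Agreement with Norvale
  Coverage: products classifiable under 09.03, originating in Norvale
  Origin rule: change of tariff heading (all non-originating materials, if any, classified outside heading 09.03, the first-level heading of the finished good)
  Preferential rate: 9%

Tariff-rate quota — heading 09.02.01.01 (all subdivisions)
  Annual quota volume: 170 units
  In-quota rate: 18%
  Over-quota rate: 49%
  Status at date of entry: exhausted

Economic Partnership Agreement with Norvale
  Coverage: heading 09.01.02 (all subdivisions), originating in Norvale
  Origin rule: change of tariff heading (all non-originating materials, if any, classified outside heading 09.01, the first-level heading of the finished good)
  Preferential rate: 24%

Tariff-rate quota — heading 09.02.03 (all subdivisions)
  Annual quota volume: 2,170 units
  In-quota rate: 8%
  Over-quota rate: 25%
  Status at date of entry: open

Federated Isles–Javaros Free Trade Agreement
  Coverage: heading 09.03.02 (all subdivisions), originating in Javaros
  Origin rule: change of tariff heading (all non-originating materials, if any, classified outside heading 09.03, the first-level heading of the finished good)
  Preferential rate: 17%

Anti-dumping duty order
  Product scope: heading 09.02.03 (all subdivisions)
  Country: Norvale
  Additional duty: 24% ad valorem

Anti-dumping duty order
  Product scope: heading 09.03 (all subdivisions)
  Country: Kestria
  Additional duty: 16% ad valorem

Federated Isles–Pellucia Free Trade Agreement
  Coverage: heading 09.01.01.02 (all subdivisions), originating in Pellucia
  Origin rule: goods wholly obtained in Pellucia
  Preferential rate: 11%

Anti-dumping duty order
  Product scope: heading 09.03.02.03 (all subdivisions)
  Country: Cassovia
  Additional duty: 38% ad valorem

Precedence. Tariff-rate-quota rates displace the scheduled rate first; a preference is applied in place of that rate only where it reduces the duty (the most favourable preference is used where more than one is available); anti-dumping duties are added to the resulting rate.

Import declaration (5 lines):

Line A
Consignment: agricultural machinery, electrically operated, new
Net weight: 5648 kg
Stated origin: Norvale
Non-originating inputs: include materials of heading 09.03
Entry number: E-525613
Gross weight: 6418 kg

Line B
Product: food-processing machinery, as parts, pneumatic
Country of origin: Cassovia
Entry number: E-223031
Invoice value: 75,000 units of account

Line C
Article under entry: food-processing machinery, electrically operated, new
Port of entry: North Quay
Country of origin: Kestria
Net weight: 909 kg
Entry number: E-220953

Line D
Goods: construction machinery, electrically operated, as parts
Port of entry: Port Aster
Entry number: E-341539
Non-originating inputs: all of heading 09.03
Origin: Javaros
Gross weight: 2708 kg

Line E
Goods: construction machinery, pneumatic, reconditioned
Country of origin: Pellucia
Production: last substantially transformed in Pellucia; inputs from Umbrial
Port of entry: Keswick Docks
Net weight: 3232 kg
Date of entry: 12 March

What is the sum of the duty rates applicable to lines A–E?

102%

Line A: agricultural → 09.03; electrically operated → 09.03.03; new → 09.03.03.01. Scheduled 5%. Norvale agreement on 09.03: CTH not met; Norvale agreement on 09.01.02: 09.03.03.01 not covered. → 5%.
Line B: food-processing → 09.01; pneumatic → 09.01.02; as parts → 09.01.02.01. Scheduled 32%. No special measure applies. → 32%.
Line C: food-processing → 09.01; electrically operated → 09.01.01; new → 09.01.01.02. Scheduled 8%. No special measure applies. → 8%.
Line D: construction → 09.02; electrically operated → 09.02.03; as parts → 09.02.03.01. Scheduled 33%. quota on 09.02.03 open → in-quota 8%; Javaros agreement on 09.03.02: 09.02.03.01 not covered. → 8%.
Line E: construction → 09.02; pneumatic → 09.02.01; reconditioned → 09.02.01.01. Scheduled 30%. quota on 09.02.01.01 exhausted → over-quota 49%; Pellucia agreement on 09.01.01.02: 09.02.01.01 not covered. → 49%.
Sum: 5% + 32% + 8% + 8% + 49% = 102%.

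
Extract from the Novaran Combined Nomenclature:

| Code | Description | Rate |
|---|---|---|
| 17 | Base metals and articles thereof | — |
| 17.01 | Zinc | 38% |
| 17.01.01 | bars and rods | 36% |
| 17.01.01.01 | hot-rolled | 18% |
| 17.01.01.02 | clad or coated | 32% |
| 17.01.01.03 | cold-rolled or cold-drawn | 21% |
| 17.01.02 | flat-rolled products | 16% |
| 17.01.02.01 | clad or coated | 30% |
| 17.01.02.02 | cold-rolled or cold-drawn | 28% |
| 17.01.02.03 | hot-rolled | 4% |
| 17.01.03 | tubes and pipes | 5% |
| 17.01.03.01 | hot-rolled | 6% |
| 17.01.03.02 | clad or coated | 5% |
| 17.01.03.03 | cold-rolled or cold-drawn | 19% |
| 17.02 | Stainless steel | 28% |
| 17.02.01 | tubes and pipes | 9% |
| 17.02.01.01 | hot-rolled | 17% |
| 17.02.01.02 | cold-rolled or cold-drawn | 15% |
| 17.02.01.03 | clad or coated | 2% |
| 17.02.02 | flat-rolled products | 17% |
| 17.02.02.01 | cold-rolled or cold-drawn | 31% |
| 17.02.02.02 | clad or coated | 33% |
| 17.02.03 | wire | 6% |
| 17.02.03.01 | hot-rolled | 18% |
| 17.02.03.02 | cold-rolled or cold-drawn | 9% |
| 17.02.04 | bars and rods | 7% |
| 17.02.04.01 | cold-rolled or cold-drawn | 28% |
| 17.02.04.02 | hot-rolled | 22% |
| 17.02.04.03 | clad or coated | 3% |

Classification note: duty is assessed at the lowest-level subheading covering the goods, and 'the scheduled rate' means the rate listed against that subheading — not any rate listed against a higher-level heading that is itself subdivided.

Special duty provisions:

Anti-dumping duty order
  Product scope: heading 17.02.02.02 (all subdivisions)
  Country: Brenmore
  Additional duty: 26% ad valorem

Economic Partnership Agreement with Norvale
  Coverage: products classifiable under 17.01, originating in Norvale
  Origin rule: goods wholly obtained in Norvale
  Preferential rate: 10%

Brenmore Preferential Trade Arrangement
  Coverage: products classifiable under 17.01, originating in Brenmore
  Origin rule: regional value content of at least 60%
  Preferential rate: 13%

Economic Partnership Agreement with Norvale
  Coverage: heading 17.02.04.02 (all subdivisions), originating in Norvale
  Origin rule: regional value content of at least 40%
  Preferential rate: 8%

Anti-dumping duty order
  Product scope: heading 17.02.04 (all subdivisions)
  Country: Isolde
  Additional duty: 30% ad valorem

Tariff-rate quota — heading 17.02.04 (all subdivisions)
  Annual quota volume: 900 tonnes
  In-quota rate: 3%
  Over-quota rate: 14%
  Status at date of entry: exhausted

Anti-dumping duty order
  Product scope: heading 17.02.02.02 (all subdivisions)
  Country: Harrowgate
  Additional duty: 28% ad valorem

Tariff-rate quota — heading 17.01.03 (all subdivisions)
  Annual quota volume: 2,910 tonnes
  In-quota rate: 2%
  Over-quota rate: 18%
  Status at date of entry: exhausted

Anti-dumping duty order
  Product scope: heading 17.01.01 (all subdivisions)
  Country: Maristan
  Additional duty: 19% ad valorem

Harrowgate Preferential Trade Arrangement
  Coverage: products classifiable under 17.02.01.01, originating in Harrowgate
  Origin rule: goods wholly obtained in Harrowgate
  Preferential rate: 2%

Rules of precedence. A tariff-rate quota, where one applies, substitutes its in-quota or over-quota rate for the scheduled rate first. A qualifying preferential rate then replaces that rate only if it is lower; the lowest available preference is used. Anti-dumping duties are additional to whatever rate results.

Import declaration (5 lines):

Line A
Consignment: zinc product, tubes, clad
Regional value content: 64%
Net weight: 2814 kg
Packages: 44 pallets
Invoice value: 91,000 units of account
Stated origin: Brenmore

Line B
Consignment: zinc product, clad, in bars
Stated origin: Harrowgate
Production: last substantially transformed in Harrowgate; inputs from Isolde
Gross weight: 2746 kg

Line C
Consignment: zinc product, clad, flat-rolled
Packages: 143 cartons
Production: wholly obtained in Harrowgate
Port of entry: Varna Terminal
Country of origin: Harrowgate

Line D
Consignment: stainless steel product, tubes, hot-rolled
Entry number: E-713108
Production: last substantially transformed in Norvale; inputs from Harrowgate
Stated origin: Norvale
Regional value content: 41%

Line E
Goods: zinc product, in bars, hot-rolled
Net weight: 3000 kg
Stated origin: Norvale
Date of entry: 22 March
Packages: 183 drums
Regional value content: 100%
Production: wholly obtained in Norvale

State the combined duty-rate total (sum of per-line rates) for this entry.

102%

Line A: zinc → 17.01; tubes → 17.01.03; clad → 17.01.03.02. Scheduled 5%. quota on 17.01.03 exhausted → over-quota 18%; Brenmore agreement on 17.01: RVC ≥ 60% → 13% available; preferential 13%. → 13%.
Line B: zinc → 17.01; in bars → 17.01.01; clad → 17.01.01.02. Scheduled 32%. Harrowgate agreement on 17.02.01.01: 17.01.01.02 not covered. → 32%.
Line C: zinc → 17.01; flat-rolled → 17.01.02; clad → 17.01.02.01. Scheduled 30%. Harrowgate agreement on 17.02.01.01: 17.01.02.01 not covered. → 30%.
Line D: stainless steel → 17.02; tubes → 17.02.01; hot-rolled → 17.02.01.01. Scheduled 17%. Norvale agreement on 17.01: 17.02.01.01 not covered; Norvale agreement on 17.02.04.02: 17.02.01.01 not covered. → 17%.
Line E: zinc → 17.01; in bars → 17.01.01; hot-rolled → 17.01.01.01. Scheduled 18%. Norvale agreement on 17.01: wholly obtained → 10% available; Norvale agreement on 17.02.04.02: 17.01.01.01 not covered; preferential 10%. → 10%.
Sum: 13% + 32% + 30% + 17% + 10% = 102%.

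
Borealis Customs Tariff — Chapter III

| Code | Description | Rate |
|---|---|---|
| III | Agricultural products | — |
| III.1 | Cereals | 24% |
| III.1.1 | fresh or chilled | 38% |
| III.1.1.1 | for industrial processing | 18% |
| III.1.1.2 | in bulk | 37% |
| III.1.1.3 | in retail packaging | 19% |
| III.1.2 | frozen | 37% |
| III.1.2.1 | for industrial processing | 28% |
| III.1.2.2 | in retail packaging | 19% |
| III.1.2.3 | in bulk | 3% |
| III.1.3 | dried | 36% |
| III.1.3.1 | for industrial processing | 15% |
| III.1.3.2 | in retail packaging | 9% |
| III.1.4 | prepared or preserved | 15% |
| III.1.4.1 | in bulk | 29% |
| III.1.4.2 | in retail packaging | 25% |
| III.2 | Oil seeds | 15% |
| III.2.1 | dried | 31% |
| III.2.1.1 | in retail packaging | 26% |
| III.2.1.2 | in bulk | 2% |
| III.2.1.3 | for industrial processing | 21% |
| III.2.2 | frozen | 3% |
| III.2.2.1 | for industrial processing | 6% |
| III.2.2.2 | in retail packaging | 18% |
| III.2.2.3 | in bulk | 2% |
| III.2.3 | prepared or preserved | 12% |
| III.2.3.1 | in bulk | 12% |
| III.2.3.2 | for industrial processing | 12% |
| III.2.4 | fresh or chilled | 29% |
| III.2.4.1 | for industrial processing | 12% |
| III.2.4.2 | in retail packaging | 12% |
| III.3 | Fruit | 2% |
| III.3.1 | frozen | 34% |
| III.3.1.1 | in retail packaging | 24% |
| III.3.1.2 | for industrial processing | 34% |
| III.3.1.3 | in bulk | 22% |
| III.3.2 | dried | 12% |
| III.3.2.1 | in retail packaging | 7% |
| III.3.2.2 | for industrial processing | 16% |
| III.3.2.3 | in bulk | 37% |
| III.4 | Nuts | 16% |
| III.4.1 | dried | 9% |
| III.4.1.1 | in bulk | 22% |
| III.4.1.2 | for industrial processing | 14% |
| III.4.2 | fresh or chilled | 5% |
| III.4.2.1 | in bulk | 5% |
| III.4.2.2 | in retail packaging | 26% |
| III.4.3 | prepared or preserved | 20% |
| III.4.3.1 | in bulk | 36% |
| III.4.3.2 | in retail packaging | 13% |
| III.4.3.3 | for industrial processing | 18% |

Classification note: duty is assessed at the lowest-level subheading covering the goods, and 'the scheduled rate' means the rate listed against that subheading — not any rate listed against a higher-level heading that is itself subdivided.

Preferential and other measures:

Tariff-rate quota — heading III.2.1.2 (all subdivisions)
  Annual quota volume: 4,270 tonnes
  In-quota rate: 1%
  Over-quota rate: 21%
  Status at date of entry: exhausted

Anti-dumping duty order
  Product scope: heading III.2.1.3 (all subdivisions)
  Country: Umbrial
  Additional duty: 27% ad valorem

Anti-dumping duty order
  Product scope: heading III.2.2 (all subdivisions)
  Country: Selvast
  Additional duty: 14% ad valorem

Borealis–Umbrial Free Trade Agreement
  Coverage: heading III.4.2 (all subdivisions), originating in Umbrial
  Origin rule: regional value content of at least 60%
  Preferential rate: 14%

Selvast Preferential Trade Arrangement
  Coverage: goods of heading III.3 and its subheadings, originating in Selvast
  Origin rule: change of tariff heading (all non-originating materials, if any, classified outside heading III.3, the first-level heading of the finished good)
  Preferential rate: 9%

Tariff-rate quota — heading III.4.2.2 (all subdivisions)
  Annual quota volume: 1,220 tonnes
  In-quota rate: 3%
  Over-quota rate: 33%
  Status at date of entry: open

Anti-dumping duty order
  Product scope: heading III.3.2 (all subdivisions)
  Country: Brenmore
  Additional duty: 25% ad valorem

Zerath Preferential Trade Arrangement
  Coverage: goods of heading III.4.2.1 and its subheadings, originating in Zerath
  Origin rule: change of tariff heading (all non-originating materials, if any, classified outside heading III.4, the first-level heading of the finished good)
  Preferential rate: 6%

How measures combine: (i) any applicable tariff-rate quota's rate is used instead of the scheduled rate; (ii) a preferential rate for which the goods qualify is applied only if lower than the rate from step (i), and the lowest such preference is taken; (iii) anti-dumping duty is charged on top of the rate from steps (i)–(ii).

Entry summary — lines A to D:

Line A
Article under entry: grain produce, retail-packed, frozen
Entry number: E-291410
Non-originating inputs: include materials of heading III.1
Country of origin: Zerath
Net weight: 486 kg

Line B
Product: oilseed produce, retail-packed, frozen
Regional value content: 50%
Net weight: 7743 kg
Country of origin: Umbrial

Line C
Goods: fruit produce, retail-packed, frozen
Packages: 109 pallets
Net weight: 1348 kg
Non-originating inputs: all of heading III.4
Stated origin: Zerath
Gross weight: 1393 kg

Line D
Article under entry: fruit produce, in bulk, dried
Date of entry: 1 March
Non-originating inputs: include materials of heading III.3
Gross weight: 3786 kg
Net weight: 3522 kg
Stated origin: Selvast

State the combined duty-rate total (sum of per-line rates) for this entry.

98%

Line A: grain → III.1; frozen → III.1.2; retail-packed → III.1.2.2. Scheduled 19%. Zerath agreement on III.4.2.1: III.1.2.2 not covered. → 19%.
Line B: oilseed → III.2; frozen → III.2.2; retail-packed → III.2.2.2. Scheduled 18%. Umbrial agreement on III.4.2: III.2.2.2 not covered. → 18%.
Line C: fruit → III.3; frozen → III.3.1; retail-packed → III.3.1.1. Scheduled 24%. Zerath agreement on III.4.2.1: III.3.1.1 not covered. → 24%.
Line D: fruit → III.3; dried → III.3.2; in bulk → III.3.2.3. Scheduled 37%. Selvast agreement on III.3: CTH not met. → 37%.
Sum: 19% + 18% + 24% + 37% = 98%.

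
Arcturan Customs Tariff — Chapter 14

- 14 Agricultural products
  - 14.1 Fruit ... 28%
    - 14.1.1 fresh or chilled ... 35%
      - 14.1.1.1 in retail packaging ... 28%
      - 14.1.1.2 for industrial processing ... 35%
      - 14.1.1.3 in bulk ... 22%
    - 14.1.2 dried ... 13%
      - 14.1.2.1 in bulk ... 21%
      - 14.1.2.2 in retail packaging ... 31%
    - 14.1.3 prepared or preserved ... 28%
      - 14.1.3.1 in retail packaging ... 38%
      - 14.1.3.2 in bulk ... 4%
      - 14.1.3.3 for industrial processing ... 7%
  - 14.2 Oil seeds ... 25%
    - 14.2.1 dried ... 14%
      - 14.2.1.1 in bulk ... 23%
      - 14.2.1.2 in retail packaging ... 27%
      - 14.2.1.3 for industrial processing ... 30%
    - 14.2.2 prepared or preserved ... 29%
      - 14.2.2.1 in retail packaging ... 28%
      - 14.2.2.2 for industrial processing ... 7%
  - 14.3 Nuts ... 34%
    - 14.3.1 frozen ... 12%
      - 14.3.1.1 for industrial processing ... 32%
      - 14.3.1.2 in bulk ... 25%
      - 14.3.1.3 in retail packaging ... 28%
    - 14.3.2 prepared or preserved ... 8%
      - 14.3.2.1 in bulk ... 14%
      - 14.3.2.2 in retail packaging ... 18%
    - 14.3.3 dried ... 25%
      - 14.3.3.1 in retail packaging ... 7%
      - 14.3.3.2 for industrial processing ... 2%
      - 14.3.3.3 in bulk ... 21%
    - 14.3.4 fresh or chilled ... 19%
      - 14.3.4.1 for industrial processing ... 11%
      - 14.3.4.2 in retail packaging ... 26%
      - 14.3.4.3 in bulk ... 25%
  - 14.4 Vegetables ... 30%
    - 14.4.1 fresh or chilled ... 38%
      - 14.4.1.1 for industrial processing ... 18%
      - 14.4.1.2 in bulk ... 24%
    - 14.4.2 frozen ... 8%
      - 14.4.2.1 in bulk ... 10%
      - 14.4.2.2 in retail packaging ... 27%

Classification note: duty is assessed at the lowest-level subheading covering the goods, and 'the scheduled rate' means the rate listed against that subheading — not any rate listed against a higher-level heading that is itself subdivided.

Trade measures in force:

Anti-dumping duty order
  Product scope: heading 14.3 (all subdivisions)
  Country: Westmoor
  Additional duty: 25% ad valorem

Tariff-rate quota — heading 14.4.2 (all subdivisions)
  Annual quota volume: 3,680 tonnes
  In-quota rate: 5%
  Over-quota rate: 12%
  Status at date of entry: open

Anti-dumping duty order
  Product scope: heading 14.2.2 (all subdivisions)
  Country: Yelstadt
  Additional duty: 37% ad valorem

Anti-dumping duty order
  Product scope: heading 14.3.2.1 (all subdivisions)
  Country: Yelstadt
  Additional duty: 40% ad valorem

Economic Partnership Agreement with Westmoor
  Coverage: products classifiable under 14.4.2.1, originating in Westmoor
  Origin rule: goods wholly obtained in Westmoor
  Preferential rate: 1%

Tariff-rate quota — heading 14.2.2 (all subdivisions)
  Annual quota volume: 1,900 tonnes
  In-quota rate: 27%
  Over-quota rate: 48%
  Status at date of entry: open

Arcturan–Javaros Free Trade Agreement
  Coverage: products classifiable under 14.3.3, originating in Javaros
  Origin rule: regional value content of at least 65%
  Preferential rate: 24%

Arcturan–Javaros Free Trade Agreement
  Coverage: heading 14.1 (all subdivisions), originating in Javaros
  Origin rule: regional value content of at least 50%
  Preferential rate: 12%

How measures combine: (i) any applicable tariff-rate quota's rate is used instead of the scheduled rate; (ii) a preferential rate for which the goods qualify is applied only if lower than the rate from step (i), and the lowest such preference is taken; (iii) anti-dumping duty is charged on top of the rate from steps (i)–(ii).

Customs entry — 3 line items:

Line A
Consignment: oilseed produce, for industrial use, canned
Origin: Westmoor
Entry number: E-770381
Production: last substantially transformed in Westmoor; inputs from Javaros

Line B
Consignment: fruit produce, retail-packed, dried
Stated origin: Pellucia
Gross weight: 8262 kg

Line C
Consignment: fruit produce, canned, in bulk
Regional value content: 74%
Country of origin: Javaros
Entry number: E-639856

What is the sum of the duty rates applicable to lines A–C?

Line A: oilseed → 14.2; canned → 14.2.2; for industrial use → 14.2.2.2. Scheduled 7%. quota on 14.2.2 open → in-quota 27%; Westmoor agreement on 14.4.2.1: 14.2.2.2 not covered. → 27%.
Line B: fruit → 14.1; dried → 14.1.2; retail-packed → 14.1.2.2. Scheduled 31%. No special measure applies. → 31%.
Line C: fruit → 14.1; canned → 14.1.3; in bulk → 14.1.3.2. Scheduled 4%. Javaros agreement on 14.3.3: 14.1.3.2 not covered; Javaros agreement on 14.1: RVC ≥ 50% → 12% available; preference 12% not lower than 4% → no reduction. → 4%.
Sum: 27% + 31% + 4% = 62%.

62%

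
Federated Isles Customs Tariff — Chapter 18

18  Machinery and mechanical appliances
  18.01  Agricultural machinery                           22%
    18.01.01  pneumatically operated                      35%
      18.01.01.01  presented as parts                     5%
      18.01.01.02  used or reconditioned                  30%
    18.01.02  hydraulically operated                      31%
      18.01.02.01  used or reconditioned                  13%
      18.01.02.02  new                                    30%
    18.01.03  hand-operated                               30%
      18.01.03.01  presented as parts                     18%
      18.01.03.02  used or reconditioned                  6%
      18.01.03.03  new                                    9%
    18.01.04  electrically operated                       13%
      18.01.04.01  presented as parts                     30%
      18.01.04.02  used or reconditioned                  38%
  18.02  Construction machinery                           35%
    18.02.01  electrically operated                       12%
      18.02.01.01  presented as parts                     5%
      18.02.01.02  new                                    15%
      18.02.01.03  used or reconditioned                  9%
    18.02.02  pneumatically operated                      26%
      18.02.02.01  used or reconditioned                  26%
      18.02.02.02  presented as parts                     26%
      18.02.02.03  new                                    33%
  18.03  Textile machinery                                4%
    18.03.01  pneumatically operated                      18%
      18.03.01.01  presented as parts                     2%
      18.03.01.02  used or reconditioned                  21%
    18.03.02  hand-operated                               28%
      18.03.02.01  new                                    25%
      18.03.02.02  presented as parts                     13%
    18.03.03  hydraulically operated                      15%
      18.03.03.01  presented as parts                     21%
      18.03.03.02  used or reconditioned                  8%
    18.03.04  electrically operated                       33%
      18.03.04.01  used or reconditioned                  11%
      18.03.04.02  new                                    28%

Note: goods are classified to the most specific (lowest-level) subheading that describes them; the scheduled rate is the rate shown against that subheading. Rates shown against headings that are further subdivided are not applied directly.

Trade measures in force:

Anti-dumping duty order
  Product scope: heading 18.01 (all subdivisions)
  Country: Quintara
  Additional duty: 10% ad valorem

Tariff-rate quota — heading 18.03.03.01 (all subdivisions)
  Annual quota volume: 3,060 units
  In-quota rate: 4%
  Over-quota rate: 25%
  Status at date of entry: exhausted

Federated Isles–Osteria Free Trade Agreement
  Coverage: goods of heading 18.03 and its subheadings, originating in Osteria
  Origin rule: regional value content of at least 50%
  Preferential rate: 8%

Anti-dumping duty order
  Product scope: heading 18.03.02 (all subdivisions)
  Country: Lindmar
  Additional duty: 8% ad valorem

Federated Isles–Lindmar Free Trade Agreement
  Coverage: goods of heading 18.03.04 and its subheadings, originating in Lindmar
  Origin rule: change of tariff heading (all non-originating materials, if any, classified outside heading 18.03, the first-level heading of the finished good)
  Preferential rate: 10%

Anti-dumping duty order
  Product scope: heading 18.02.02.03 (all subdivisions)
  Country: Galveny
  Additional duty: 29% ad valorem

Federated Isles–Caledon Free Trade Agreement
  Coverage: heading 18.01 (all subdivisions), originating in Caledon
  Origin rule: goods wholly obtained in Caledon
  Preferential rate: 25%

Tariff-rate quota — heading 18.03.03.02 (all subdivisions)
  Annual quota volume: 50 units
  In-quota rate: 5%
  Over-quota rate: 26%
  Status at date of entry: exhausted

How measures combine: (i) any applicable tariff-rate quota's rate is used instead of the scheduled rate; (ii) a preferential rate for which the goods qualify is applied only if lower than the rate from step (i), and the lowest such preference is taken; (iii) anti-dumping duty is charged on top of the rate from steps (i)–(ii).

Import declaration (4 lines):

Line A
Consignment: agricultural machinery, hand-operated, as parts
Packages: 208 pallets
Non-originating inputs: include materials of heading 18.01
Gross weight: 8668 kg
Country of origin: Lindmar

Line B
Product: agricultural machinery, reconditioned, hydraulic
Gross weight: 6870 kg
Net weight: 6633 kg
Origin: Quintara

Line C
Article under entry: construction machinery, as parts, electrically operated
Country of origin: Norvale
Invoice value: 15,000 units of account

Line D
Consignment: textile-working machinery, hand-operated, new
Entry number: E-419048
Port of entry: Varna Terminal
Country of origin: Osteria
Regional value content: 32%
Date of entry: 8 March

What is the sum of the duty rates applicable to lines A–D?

Line A: agricultural → 18.01; hand-operated → 18.01.03; as parts → 18.01.03.01. Scheduled 18%. Lindmar agreement on 18.03.04: 18.01.03.01 not covered. → 18%.
Line B: agricultural → 18.01; hydraulic → 18.01.02; reconditioned → 18.01.02.01. Scheduled 13%. anti-dumping (Quintara, 18.01): +10%; total 13% + 10% = 23%. → 23%.
Line C: construction → 18.02; electrically operated → 18.02.01; as parts → 18.02.01.01. Scheduled 5%. No special measure applies. → 5%.
Line D: textile-working → 18.03; hand-operated → 18.03.02; new → 18.03.02.01. Scheduled 25%. Osteria agreement on 18.03: RVC < 50%. → 25%.
Sum: 18% + 23% + 5% + 25% = 71%.

71%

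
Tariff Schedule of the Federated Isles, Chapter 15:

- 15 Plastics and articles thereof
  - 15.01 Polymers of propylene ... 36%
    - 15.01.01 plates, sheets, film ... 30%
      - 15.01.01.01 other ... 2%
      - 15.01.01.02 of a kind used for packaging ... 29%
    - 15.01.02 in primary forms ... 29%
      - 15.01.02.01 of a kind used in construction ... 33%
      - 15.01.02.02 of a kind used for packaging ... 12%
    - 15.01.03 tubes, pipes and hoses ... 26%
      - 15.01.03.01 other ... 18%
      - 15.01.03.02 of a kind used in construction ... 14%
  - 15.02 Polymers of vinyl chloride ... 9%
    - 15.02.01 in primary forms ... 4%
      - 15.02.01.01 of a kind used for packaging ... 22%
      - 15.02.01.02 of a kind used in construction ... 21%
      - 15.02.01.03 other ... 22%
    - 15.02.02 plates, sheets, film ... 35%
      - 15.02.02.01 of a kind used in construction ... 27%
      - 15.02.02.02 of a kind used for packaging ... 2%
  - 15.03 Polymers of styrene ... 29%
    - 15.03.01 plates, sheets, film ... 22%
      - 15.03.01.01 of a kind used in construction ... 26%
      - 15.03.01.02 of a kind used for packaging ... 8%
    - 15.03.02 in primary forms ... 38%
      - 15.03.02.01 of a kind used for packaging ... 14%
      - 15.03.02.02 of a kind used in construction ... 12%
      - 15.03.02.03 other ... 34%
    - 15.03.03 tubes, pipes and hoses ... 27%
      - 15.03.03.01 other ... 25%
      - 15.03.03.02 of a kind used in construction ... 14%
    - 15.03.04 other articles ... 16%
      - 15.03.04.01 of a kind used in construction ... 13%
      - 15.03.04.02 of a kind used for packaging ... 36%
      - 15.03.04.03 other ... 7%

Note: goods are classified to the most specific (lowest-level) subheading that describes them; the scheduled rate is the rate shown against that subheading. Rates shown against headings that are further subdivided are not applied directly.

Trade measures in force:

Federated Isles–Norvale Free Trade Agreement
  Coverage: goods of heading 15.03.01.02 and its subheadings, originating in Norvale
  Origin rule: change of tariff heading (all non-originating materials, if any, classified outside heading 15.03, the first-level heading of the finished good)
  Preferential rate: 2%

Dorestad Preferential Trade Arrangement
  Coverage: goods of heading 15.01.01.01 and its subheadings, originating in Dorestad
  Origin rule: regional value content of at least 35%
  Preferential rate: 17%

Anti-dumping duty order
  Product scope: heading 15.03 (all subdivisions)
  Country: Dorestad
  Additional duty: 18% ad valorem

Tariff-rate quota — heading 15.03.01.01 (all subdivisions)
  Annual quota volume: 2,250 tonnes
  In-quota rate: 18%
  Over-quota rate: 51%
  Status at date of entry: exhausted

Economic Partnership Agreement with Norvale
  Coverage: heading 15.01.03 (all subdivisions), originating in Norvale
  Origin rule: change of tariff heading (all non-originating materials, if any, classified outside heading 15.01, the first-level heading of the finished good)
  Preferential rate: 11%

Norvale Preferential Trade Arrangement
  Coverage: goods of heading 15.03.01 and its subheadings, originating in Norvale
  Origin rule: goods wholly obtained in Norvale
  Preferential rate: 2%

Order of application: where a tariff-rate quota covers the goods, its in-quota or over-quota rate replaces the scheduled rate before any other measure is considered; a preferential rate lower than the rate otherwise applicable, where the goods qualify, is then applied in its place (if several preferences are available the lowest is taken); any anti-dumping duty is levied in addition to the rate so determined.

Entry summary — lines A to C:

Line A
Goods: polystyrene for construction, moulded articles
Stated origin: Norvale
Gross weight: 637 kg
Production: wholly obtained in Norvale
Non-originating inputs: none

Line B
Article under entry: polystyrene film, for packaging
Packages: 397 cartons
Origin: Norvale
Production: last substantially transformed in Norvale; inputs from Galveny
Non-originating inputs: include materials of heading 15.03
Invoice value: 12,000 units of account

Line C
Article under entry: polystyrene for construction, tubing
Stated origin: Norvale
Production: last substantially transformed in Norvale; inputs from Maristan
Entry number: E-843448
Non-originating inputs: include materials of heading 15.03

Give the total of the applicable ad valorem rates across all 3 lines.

Line A: polystyrene → 15.03; moulded articles → 15.03.04; for construction → 15.03.04.01. Scheduled 13%. Norvale agreement on 15.03.01.02: 15.03.04.01 not covered; Norvale agreement on 15.01.03: 15.03.04.01 not covered; Norvale agreement on 15.03.01: 15.03.04.01 not covered. → 13%.
Line B: polystyrene → 15.03; film → 15.03.01; for packaging → 15.03.01.02. Scheduled 8%. Norvale agreement on 15.03.01.02: CTH not met; Norvale agreement on 15.01.03: 15.03.01.02 not covered; Norvale agreement on 15.03.01: not wholly obtained. → 8%.
Line C: polystyrene → 15.03; tubing → 15.03.03; for construction → 15.03.03.02. Scheduled 14%. Norvale agreement on 15.03.01.02: 15.03.03.02 not covered; Norvale agreement on 15.01.03: 15.03.03.02 not covered; Norvale agreement on 15.03.01: 15.03.03.02 not covered. → 14%.
Sum: 13% + 8% + 14% = 35%.

35%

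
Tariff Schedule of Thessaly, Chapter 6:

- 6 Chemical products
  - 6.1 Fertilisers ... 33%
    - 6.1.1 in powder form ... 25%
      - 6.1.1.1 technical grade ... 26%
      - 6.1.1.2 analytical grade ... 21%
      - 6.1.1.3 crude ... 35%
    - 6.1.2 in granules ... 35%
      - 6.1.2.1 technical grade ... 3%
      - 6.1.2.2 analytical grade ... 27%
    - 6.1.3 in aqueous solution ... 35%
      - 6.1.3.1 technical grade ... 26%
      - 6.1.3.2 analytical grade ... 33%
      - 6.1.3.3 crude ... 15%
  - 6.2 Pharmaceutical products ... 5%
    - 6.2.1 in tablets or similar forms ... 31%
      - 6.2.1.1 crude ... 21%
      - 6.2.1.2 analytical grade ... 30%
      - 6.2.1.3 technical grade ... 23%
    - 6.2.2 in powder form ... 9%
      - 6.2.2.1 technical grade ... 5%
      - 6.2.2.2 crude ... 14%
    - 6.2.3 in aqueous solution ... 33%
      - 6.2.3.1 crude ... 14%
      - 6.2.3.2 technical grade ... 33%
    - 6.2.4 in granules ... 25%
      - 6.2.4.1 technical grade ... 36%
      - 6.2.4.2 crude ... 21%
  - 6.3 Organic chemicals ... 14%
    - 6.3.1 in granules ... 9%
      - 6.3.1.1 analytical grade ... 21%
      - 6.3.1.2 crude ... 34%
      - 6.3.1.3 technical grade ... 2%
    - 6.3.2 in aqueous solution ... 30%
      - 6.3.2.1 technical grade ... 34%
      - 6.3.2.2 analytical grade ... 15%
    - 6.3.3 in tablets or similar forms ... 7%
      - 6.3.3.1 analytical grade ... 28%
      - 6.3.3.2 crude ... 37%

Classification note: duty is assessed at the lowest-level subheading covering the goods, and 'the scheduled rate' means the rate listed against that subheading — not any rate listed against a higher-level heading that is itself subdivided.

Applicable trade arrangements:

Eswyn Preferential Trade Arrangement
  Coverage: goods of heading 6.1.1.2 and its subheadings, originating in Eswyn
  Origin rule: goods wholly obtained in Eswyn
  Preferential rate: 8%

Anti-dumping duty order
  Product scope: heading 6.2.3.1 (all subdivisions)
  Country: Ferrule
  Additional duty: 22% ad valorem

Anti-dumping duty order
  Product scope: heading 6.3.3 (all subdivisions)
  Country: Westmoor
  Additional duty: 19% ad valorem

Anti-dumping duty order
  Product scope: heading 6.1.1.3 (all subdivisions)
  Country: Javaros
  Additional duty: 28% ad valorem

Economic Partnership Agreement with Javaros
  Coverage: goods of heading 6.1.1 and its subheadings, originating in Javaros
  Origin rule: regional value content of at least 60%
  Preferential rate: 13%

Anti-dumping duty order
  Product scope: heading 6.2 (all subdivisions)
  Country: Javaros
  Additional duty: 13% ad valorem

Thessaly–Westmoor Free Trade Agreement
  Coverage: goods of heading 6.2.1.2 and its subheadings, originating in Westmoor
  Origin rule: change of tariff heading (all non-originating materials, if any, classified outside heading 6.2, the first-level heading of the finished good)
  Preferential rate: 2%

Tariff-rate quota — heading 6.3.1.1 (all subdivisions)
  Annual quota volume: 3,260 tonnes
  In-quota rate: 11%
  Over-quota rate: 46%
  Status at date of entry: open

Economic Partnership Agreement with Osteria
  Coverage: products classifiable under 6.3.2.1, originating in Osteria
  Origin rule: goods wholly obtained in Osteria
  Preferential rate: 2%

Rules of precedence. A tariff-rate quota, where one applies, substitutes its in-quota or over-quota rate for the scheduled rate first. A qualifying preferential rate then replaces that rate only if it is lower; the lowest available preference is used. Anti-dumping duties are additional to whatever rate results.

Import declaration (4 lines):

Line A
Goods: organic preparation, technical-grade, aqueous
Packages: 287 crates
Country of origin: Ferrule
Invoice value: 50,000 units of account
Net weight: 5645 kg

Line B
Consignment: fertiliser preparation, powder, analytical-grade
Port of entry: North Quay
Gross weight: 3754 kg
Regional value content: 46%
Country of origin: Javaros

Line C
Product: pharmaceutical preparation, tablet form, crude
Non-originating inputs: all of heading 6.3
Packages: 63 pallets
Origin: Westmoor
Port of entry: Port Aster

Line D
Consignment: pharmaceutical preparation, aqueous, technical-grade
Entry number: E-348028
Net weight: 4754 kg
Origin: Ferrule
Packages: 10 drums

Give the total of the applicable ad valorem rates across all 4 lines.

109%

Line A: organic → 6.3; aqueous → 6.3.2; technical-grade → 6.3.2.1. Scheduled 34%. No special measure applies. → 34%.
Line B: fertiliser → 6.1; powder → 6.1.1; analytical-grade → 6.1.1.2. Scheduled 21%. Javaros agreement on 6.1.1: RVC < 60%. → 21%.
Line C: pharmaceutical → 6.2; tablet form → 6.2.1; crude → 6.2.1.1. Scheduled 21%. Westmoor agreement on 6.2.1.2: 6.2.1.1 not covered. → 21%.
Line D: pharmaceutical → 6.2; aqueous → 6.2.3; technical-grade → 6.2.3.2. Scheduled 33%. No special measure applies. → 33%.
Sum: 34% + 21% + 21% + 33% = 109%.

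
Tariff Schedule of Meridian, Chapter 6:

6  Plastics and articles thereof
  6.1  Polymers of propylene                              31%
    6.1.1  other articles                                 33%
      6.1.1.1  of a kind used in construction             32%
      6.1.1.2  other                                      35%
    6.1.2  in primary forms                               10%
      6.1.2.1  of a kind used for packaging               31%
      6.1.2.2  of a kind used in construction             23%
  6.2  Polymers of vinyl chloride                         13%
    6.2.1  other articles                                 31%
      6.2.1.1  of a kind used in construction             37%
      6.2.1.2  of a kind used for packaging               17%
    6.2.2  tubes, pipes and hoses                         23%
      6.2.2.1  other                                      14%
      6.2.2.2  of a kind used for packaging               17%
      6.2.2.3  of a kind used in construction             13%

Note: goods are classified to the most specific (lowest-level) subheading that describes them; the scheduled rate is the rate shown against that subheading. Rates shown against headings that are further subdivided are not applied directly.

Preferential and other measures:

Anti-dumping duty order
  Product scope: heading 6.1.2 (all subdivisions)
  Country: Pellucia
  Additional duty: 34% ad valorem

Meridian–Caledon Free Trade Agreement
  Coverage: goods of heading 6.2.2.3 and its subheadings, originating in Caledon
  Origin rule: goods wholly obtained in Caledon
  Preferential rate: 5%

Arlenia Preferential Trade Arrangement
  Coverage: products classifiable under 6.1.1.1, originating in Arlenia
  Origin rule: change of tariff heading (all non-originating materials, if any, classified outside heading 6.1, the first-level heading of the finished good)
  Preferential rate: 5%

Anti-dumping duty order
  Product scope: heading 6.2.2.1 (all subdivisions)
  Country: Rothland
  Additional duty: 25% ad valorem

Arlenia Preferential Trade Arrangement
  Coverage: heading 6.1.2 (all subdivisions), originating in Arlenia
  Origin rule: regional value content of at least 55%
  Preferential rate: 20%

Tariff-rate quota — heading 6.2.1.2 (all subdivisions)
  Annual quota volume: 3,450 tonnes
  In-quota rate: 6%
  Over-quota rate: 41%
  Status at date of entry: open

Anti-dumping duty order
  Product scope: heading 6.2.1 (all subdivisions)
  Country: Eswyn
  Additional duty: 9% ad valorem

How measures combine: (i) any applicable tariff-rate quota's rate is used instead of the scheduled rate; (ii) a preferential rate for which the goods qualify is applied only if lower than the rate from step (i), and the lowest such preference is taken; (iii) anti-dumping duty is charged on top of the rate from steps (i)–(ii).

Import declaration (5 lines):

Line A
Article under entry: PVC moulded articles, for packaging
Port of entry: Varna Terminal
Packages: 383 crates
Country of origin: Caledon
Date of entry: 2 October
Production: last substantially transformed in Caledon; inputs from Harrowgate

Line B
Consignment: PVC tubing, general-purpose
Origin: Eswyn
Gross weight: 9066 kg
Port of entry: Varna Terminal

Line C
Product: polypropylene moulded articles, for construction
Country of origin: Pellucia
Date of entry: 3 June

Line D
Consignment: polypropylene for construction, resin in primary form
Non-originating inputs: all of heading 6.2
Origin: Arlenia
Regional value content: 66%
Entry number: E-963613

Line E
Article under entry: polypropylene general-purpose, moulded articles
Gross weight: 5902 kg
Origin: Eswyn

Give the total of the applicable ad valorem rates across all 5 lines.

Line A: PVC → 6.2; moulded articles → 6.2.1; for packaging → 6.2.1.2. Scheduled 17%. quota on 6.2.1.2 open → in-quota 6%; Caledon agreement on 6.2.2.3: 6.2.1.2 not covered. → 6%.
Line B: PVC → 6.2; tubing → 6.2.2; general-purpose → 6.2.2.1. Scheduled 14%. No special measure applies. → 14%.
Line C: polypropylene → 6.1; moulded articles → 6.1.1; for construction → 6.1.1.1. Scheduled 32%. No special measure applies. → 32%.
Line D: polypropylene → 6.1; resin in primary form → 6.1.2; for construction → 6.1.2.2. Scheduled 23%. Arlenia agreement on 6.1.1.1: 6.1.2.2 not covered; Arlenia agreement on 6.1.2: RVC ≥ 55% → 20% available; preferential 20%. → 20%.
Line E: polypropylene → 6.1; moulded articles → 6.1.1; general-purpose → 6.1.1.2. Scheduled 35%. No special measure applies. → 35%.
Sum: 6% + 14% + 32% + 20% + 35% = 107%.

107%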